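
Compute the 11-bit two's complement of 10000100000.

Original (sign bit 1, negative): 10000100000
Step 1 - Invert all bits: 01111011111
Step 2 - Add 1: 01111100000
Verification: 10000100000 + 01111100000 = 100000000000; discarding the end carry (carry out of the top bit) leaves the 11-bit value 00000000000, as required for x + (-x)



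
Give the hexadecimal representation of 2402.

Using repeated division by 16 (digits 10–15 are A–F):
2402 ÷ 16 = 150 remainder 2
150 ÷ 16 = 9 remainder 6
9 ÷ 16 = 0 remainder 9
Reading remainders bottom to top: 962



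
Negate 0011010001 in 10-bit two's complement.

Original: 0011010001
Step 1 - Invert all bits: 1100101110
Step 2 - Add 1: 1100101111
Verification: 0011010001 + 1100101111 = 10000000000; discarding the end carry (carry out of the top bit) leaves the 10-bit value 0000000000, as required for x + (-x)



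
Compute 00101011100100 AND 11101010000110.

AND: 1 only when both bits are 1
  00101011100100
& 11101010000110
----------------
  00101010000100
Decimal: 2788 & 14982 = 2692



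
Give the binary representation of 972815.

Using repeated division by 2:
972815 ÷ 2 = 486407 remainder 1
486407 ÷ 2 = 243203 remainder 1
243203 ÷ 2 = 121601 remainder 1
121601 ÷ 2 = 60800 remainder 1
60800 ÷ 2 = 30400 remainder 0
30400 ÷ 2 = 15200 remainder 0
15200 ÷ 2 = 7600 remainder 0
7600 ÷ 2 = 3800 remainder 0
3800 ÷ 2 = 1900 remainder 0
1900 ÷ 2 = 950 remainder 0
950 ÷ 2 = 475 remainder 0
475 ÷ 2 = 237 remainder 1
237 ÷ 2 = 118 remainder 1
118 ÷ 2 = 59 remainder 0
59 ÷ 2 = 29 remainder 1
29 ÷ 2 = 14 remainder 1
14 ÷ 2 = 7 remainder 0
7 ÷ 2 = 3 remainder 1
3 ÷ 2 = 1 remainder 1
1 ÷ 2 = 0 remainder 1
Reading remainders bottom to top: 11101101100000001111



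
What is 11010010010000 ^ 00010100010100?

XOR: 1 when bits differ
  11010010010000
^ 00010100010100
----------------
  11000110000100
Decimal: 13456 ^ 1300 = 12676



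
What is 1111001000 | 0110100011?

OR: 1 when either bit is 1
  1111001000
| 0110100011
------------
  1111101011
Decimal: 968 | 419 = 1003



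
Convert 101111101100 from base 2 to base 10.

Sum of powers of 2 for each 1-bit:
2^2 + 2^3 + 2^5 + 2^6 + 2^7 + 2^8 + 2^9 + 2^11
= 4 + 8 + 32 + 64 + 128 + 256 + 512 + 2048
= 3052



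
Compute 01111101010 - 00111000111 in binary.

Method 1 - Direct subtraction (column by column from the right: bit − bit − borrow-in; if negative, add 2 and borrow 1 from the next column):
borrow: 00000001110
        01111101010
-       00111000111
-------------------
        01000100011

Method 2 - Add two's complement:
Two's complement of 00111000111: invert → 11000111000, add 1 → 11000111001
  01111101010
+ 11000111001
-------------
 101000100011  (end carry out of the top bit = 1)
Discarding the end carry: 01000100011
Decimal check:
  01111101010 = 512 + 256 + 128 + 64 + 32 + 8 + 2 = 1002
  00111000111 = 256 + 128 + 64 + 4 + 2 + 1 = 455
  1002 - 455 = 547, and 01000100011 = 512 + 32 + 2 + 1 = 547 ✓



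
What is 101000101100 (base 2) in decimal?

Sum of powers of 2 for each 1-bit:
2^2 + 2^3 + 2^5 + 2^9 + 2^11
= 4 + 8 + 32 + 512 + 2048
= 2604



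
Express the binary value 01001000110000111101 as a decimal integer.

Sum of powers of 2 for each 1-bit:
2^0 + 2^2 + 2^3 + 2^4 + 2^5 + 2^10 + 2^11 + 2^15 + 2^18
= 1 + 4 + 8 + 16 + 32 + 1024 + 2048 + 32768 + 262144
= 298045



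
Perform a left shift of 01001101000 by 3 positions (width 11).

Original: 01001101000 (decimal 616)
Shift left by 3 positions
Append 3 zeros on the right and drop the 3 high bits that overflow the 11-bit width
Result: 01101000000 (decimal 832)
Equivalent: 616 << 3 = 616 × 2^3 = 4928, truncated to 11 bits = 832



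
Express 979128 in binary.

Using repeated division by 2:
979128 ÷ 2 = 489564 remainder 0
489564 ÷ 2 = 244782 remainder 0
244782 ÷ 2 = 122391 remainder 0
122391 ÷ 2 = 61195 remainder 1
61195 ÷ 2 = 30597 remainder 1
30597 ÷ 2 = 15298 remainder 1
15298 ÷ 2 = 7649 remainder 0
7649 ÷ 2 = 3824 remainder 1
3824 ÷ 2 = 1912 remainder 0
1912 ÷ 2 = 956 remainder 0
956 ÷ 2 = 478 remainder 0
478 ÷ 2 = 239 remainder 0
239 ÷ 2 = 119 remainder 1
119 ÷ 2 = 59 remainder 1
59 ÷ 2 = 29 remainder 1
29 ÷ 2 = 14 remainder 1
14 ÷ 2 = 7 remainder 0
7 ÷ 2 = 3 remainder 1
3 ÷ 2 = 1 remainder 1
1 ÷ 2 = 0 remainder 1
Reading remainders bottom to top: 11101111000010111000



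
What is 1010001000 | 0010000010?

OR: 1 when either bit is 1
  1010001000
| 0010000010
------------
  1010001010
Decimal: 648 | 130 = 650



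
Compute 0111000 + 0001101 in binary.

Add column by column from the right: bit + bit + carry-in; write the sum mod 2, carry 1 when the sum is 2 or 3.
carry:  1110000
        0111000
+       0001101
---------------
       01000101
(the carry out of the leftmost column, 0, becomes the leading bit)
Decimal check:
  0111000 = 32 + 16 + 8 = 56
  0001101 = 8 + 4 + 1 = 13
  56 + 13 = 69, and 01000101 = 64 + 4 + 1 = 69 ✓



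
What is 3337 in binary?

Using repeated division by 2:
3337 ÷ 2 = 1668 remainder 1
1668 ÷ 2 = 834 remainder 0
834 ÷ 2 = 417 remainder 0
417 ÷ 2 = 208 remainder 1
208 ÷ 2 = 104 remainder 0
104 ÷ 2 = 52 remainder 0
52 ÷ 2 = 26 remainder 0
26 ÷ 2 = 13 remainder 0
13 ÷ 2 = 6 remainder 1
6 ÷ 2 = 3 remainder 0
3 ÷ 2 = 1 remainder 1
1 ÷ 2 = 0 remainder 1
Reading remainders bottom to top: 110100001001



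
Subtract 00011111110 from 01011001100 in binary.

Method 1 - Direct subtraction (column by column from the right: bit − bit − borrow-in; if negative, add 2 and borrow 1 from the next column):
borrow: 01111111100
        01011001100
-       00011111110
-------------------
        00111001110

Method 2 - Add two's complement:
Two's complement of 00011111110: invert → 11100000001, add 1 → 11100000010
  01011001100
+ 11100000010
-------------
 100111001110  (end carry out of the top bit = 1)
Discarding the end carry: 00111001110
Decimal check:
  01011001100 = 512 + 128 + 64 + 8 + 4 = 716
  00011111110 = 128 + 64 + 32 + 16 + 8 + 4 + 2 = 254
  716 - 254 = 462, and 00111001110 = 256 + 128 + 64 + 8 + 4 + 2 = 462 ✓



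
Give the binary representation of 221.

Using repeated division by 2:
221 ÷ 2 = 110 remainder 1
110 ÷ 2 = 55 remainder 0
55 ÷ 2 = 27 remainder 1
27 ÷ 2 = 13 remainder 1
13 ÷ 2 = 6 remainder 1
6 ÷ 2 = 3 remainder 0
3 ÷ 2 = 1 remainder 1
1 ÷ 2 = 0 remainder 1
Reading remainders bottom to top: 11011101



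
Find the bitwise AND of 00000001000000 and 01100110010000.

AND: 1 only when both bits are 1
  00000001000000
& 01100110010000
----------------
  00000000000000
Decimal: 64 & 6544 = 0



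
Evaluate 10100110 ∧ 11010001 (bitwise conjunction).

AND: 1 only when both bits are 1
  10100110
& 11010001
----------
  10000000
Decimal: 166 & 209 = 128



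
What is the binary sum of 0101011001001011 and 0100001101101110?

Add column by column from the right: bit + bit + carry-in; write the sum mod 2, carry 1 when the sum is 2 or 3.
carry:  1000110010011100
        0101011001001011
+       0100001101101110
------------------------
       01001100110111001
(the carry out of the leftmost column, 0, becomes the leading bit)
Decimal check:
  0101011001001011 = 16384 + 4096 + 1024 + 512 + 64 + 8 + 2 + 1 = 22091
  0100001101101110 = 16384 + 512 + 256 + 64 + 32 + 8 + 4 + 2 = 17262
  22091 + 17262 = 39353, and 01001100110111001 = 32768 + 4096 + 2048 + 256 + 128 + 32 + 16 + 8 + 1 = 39353 ✓



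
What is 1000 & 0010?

AND: 1 only when both bits are 1
  1000
& 0010
------
  0000
Decimal: 8 & 2 = 0



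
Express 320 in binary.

Using repeated division by 2:
320 ÷ 2 = 160 remainder 0
160 ÷ 2 = 80 remainder 0
80 ÷ 2 = 40 remainder 0
40 ÷ 2 = 20 remainder 0
20 ÷ 2 = 10 remainder 0
10 ÷ 2 = 5 remainder 0
5 ÷ 2 = 2 remainder 1
2 ÷ 2 = 1 remainder 0
1 ÷ 2 = 0 remainder 1
Reading remainders bottom to top: 101000000



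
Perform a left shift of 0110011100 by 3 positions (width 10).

Original: 0110011100 (decimal 412)
Shift left by 3 positions
Append 3 zeros on the right and drop the 3 high bits that overflow the 10-bit width
Result: 0011100000 (decimal 224)
Equivalent: 412 << 3 = 412 × 2^3 = 3296, truncated to 10 bits = 224



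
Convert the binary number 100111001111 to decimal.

Sum of powers of 2 for each 1-bit:
2^0 + 2^1 + 2^2 + 2^3 + 2^6 + 2^7 + 2^8 + 2^11
= 1 + 2 + 4 + 8 + 64 + 128 + 256 + 2048
= 2511



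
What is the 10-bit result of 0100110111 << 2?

Original: 0100110111 (decimal 311)
Shift left by 2 positions
Append 2 zeros on the right and drop the 2 high bits that overflow the 10-bit width
Result: 0011011100 (decimal 220)
Equivalent: 311 << 2 = 311 × 2^2 = 1244, truncated to 10 bits = 220



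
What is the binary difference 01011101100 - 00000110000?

Method 1 - Direct subtraction (column by column from the right: bit − bit − borrow-in; if negative, add 2 and borrow 1 from the next column):
borrow: 00001100000
        01011101100
-       00000110000
-------------------
        01010111100

Method 2 - Add two's complement:
Two's complement of 00000110000: invert → 11111001111, add 1 → 11111010000
  01011101100
+ 11111010000
-------------
 101010111100  (end carry out of the top bit = 1)
Discarding the end carry: 01010111100
Decimal check:
  01011101100 = 512 + 128 + 64 + 32 + 8 + 4 = 748
  00000110000 = 32 + 16 = 48
  748 - 48 = 700, and 01010111100 = 512 + 128 + 32 + 16 + 8 + 4 = 700 ✓



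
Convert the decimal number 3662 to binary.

Using repeated division by 2:
3662 ÷ 2 = 1831 remainder 0
1831 ÷ 2 = 915 remainder 1
915 ÷ 2 = 457 remainder 1
457 ÷ 2 = 228 remainder 1
228 ÷ 2 = 114 remainder 0
114 ÷ 2 = 57 remainder 0
57 ÷ 2 = 28 remainder 1
28 ÷ 2 = 14 remainder 0
14 ÷ 2 = 7 remainder 0
7 ÷ 2 = 3 remainder 1
3 ÷ 2 = 1 remainder 1
1 ÷ 2 = 0 remainder 1
Reading remainders bottom to top: 111001001110



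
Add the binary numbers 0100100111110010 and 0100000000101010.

Add column by column from the right: bit + bit + carry-in; write the sum mod 2, carry 1 when the sum is 2 or 3.
carry:  1000001111000100
        0100100111110010
+       0100000000101010
------------------------
       01000101000011100
(the carry out of the leftmost column, 0, becomes the leading bit)
Decimal check:
  0100100111110010 = 16384 + 2048 + 256 + 128 + 64 + 32 + 16 + 2 = 18930
  0100000000101010 = 16384 + 32 + 8 + 2 = 16426
  18930 + 16426 = 35356, and 01000101000011100 = 32768 + 2048 + 512 + 16 + 8 + 4 = 35356 ✓



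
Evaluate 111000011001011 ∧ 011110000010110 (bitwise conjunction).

AND: 1 only when both bits are 1
  111000011001011
& 011110000010110
-----------------
  011000000000010
Decimal: 28875 & 15382 = 12290



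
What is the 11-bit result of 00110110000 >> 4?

Original: 00110110000 (decimal 432)
Shift right by 4 positions
Drop the 4 low bits; fill with zeros on the left
Result: 00000011011 (decimal 27)
Equivalent: 432 >> 4 = 432 ÷ 2^4 = 27



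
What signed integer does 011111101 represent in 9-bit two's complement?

Binary: 011111101
Sign bit: 0 (non-negative)
Read directly as an unsigned value:
011111101 = 128 + 64 + 32 + 16 + 8 + 4 + 1 = 253
Value: 253



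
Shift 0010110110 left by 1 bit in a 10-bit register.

Original: 0010110110 (decimal 182)
Shift left by 1 position
Append 1 zero on the right
Result: 0101101100 (decimal 364)
Equivalent: 182 << 1 = 182 × 2^1 = 364



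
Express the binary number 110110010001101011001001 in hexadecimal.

Group into 4-bit nibbles from right:
  1101 = D
  1001 = 9
  0001 = 1
  1010 = A
  1100 = C
  1001 = 9
Result: D91AC9



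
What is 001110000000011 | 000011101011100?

OR: 1 when either bit is 1
  001110000000011
| 000011101011100
-----------------
  001111101011111
Decimal: 7171 | 1884 = 8031



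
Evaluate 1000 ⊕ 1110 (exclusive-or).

XOR: 1 when bits differ
  1000
^ 1110
------
  0110
Decimal: 8 ^ 14 = 6



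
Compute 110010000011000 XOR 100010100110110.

XOR: 1 when bits differ
  110010000011000
^ 100010100110110
-----------------
  010000100101110
Decimal: 25624 ^ 17718 = 8494



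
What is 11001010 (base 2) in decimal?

Sum of powers of 2 for each 1-bit:
2^1 + 2^3 + 2^6 + 2^7
= 2 + 8 + 64 + 128
= 202



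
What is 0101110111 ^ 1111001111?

XOR: 1 when bits differ
  0101110111
^ 1111001111
------------
  1010111000
Decimal: 375 ^ 975 = 696



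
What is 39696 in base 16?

Using repeated division by 16 (digits 10–15 are A–F):
39696 ÷ 16 = 2481 remainder 0
2481 ÷ 16 = 155 remainder 1
155 ÷ 16 = 9 remainder 11 (B)
9 ÷ 16 = 0 remainder 9
Reading remainders bottom to top: 9B10



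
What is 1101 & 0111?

AND: 1 only when both bits are 1
  1101
& 0111
------
  0101
Decimal: 13 & 7 = 5



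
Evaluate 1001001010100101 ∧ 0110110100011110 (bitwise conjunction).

AND: 1 only when both bits are 1
  1001001010100101
& 0110110100011110
------------------
  0000000000000100
Decimal: 37541 & 27934 = 4



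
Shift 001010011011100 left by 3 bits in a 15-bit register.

Original: 001010011011100 (decimal 5340)
Shift left by 3 positions
Append 3 zeros on the right and drop the 3 high bits that overflow the 15-bit width
Result: 010011011100000 (decimal 9952)
Equivalent: 5340 << 3 = 5340 × 2^3 = 42720, truncated to 15 bits = 9952



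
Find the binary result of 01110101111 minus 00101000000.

Method 1 - Direct subtraction (column by column from the right: bit − bit − borrow-in; if negative, add 2 and borrow 1 from the next column):
borrow: 00010000000
        01110101111
-       00101000000
-------------------
        01001101111

Method 2 - Add two's complement:
Two's complement of 00101000000: invert → 11010111111, add 1 → 11011000000
  01110101111
+ 11011000000
-------------
 101001101111  (end carry out of the top bit = 1)
Discarding the end carry: 01001101111
Decimal check:
  01110101111 = 512 + 256 + 128 + 32 + 8 + 4 + 2 + 1 = 943
  00101000000 = 256 + 64 = 320
  943 - 320 = 623, and 01001101111 = 512 + 64 + 32 + 8 + 4 + 2 + 1 = 623 ✓



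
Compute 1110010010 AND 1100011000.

AND: 1 only when both bits are 1
  1110010010
& 1100011000
------------
  1100010000
Decimal: 914 & 792 = 784



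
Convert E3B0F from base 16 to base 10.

Expand by place value (powers of 16):
Digit values: E = 14, B = 11, F = 15
E3B0F = 14 × 16^4 + 3 × 16^3 + 11 × 16^2 + 0 × 16^1 + 15 × 16^0
= 14 × 65536 + 3 × 4096 + 11 × 256 + 0 × 16 + 15 × 1
= 917504 + 12288 + 2816 + 0 + 15
= 932623



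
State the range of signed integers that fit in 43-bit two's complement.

For 43-bit two's complement:
Minimum: -2^42 = -4398046511104
Maximum: 2^42 - 1 = 4398046511103



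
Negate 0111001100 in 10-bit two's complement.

Original: 0111001100
Step 1 - Invert all bits: 1000110011
Step 2 - Add 1: 1000110100
Verification: 0111001100 + 1000110100 = 10000000000; discarding the end carry (carry out of the top bit) leaves the 10-bit value 0000000000, as required for x + (-x)



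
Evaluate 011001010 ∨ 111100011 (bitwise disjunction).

OR: 1 when either bit is 1
  011001010
| 111100011
-----------
  111101011
Decimal: 202 | 483 = 491



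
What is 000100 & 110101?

AND: 1 only when both bits are 1
  000100
& 110101
--------
  000100
Decimal: 4 & 53 = 4



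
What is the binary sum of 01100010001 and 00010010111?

Add column by column from the right: bit + bit + carry-in; write the sum mod 2, carry 1 when the sum is 2 or 3.
carry:  00000101110
        01100010001
+       00010010111
-------------------
       001110101000
(the carry out of the leftmost column, 0, becomes the leading bit)
Decimal check:
  01100010001 = 512 + 256 + 16 + 1 = 785
  00010010111 = 128 + 16 + 4 + 2 + 1 = 151
  785 + 151 = 936, and 001110101000 = 512 + 256 + 128 + 32 + 8 = 936 ✓



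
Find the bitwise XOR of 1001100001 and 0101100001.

XOR: 1 when bits differ
  1001100001
^ 0101100001
------------
  1100000000
Decimal: 609 ^ 353 = 768



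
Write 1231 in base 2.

Using repeated division by 2:
1231 ÷ 2 = 615 remainder 1
615 ÷ 2 = 307 remainder 1
307 ÷ 2 = 153 remainder 1
153 ÷ 2 = 76 remainder 1
76 ÷ 2 = 38 remainder 0
38 ÷ 2 = 19 remainder 0
19 ÷ 2 = 9 remainder 1
9 ÷ 2 = 4 remainder 1
4 ÷ 2 = 2 remainder 0
2 ÷ 2 = 1 remainder 0
1 ÷ 2 = 0 remainder 1
Reading remainders bottom to top: 10011001111



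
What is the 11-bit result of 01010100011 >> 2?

Original: 01010100011 (decimal 675)
Shift right by 2 positions
Drop the 2 low bits; fill with zeros on the left
Result: 00010101000 (decimal 168)
Equivalent: 675 >> 2 = 675 ÷ 2^2 = 168



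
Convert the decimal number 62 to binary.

Using repeated division by 2:
62 ÷ 2 = 31 remainder 0
31 ÷ 2 = 15 remainder 1
15 ÷ 2 = 7 remainder 1
7 ÷ 2 = 3 remainder 1
3 ÷ 2 = 1 remainder 1
1 ÷ 2 = 0 remainder 1
Reading remainders bottom to top: 111110



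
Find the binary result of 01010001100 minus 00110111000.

Method 1 - Direct subtraction (column by column from the right: bit − bit − borrow-in; if negative, add 2 and borrow 1 from the next column):
borrow: 01111100000
        01010001100
-       00110111000
-------------------
        00011010100

Method 2 - Add two's complement:
Two's complement of 00110111000: invert → 11001000111, add 1 → 11001001000
  01010001100
+ 11001001000
-------------
 100011010100  (end carry out of the top bit = 1)
Discarding the end carry: 00011010100
Decimal check:
  01010001100 = 512 + 128 + 8 + 4 = 652
  00110111000 = 256 + 128 + 32 + 16 + 8 = 440
  652 - 440 = 212, and 00011010100 = 128 + 64 + 16 + 4 = 212 ✓



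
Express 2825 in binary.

Using repeated division by 2:
2825 ÷ 2 = 1412 remainder 1
1412 ÷ 2 = 706 remainder 0
706 ÷ 2 = 353 remainder 0
353 ÷ 2 = 176 remainder 1
176 ÷ 2 = 88 remainder 0
88 ÷ 2 = 44 remainder 0
44 ÷ 2 = 22 remainder 0
22 ÷ 2 = 11 remainder 0
11 ÷ 2 = 5 remainder 1
5 ÷ 2 = 2 remainder 1
2 ÷ 2 = 1 remainder 0
1 ÷ 2 = 0 remainder 1
Reading remainders bottom to top: 101100001001



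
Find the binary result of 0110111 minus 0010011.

Method 1 - Direct subtraction (column by column from the right: bit − bit − borrow-in; if negative, add 2 and borrow 1 from the next column):
borrow: 0000000
        0110111
-       0010011
---------------
        0100100

Method 2 - Add two's complement:
Two's complement of 0010011: invert → 1101100, add 1 → 1101101
  0110111
+ 1101101
---------
 10100100  (end carry out of the top bit = 1)
Discarding the end carry: 0100100
Decimal check:
  0110111 = 32 + 16 + 4 + 2 + 1 = 55
  0010011 = 16 + 2 + 1 = 19
  55 - 19 = 36, and 0100100 = 32 + 4 = 36 ✓



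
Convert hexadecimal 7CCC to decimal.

Expand by place value (powers of 16):
Digit values: C = 12
7CCC = 7 × 16^3 + 12 × 16^2 + 12 × 16^1 + 12 × 16^0
= 7 × 4096 + 12 × 256 + 12 × 16 + 12 × 1
= 28672 + 3072 + 192 + 12
= 31948



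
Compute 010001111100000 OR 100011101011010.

OR: 1 when either bit is 1
  010001111100000
| 100011101011010
-----------------
  110011111111010
Decimal: 9184 | 18266 = 26618



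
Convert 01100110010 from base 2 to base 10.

Sum of powers of 2 for each 1-bit:
2^1 + 2^4 + 2^5 + 2^8 + 2^9
= 2 + 16 + 32 + 256 + 512
= 818



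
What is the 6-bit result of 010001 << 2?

Original: 010001 (decimal 17)
Shift left by 2 positions
Append 2 zeros on the right and drop the 2 high bits that overflow the 6-bit width
Result: 000100 (decimal 4)
Equivalent: 17 << 2 = 17 × 2^2 = 68, truncated to 6 bits = 4



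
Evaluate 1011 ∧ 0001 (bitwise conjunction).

AND: 1 only when both bits are 1
  1011
& 0001
------
  0001
Decimal: 11 & 1 = 1



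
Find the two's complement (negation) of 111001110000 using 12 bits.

Original (sign bit 1, negative): 111001110000
Step 1 - Invert all bits: 000110001111
Step 2 - Add 1: 000110010000
Verification: 111001110000 + 000110010000 = 1000000000000; discarding the end carry (carry out of the top bit) leaves the 12-bit value 000000000000, as required for x + (-x)



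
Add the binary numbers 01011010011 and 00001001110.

Add column by column from the right: bit + bit + carry-in; write the sum mod 2, carry 1 when the sum is 2 or 3.
carry:  00110111100
        01011010011
+       00001001110
-------------------
       001100100001
(the carry out of the leftmost column, 0, becomes the leading bit)
Decimal check:
  01011010011 = 512 + 128 + 64 + 16 + 2 + 1 = 723
  00001001110 = 64 + 8 + 4 + 2 = 78
  723 + 78 = 801, and 001100100001 = 512 + 256 + 32 + 1 = 801 ✓



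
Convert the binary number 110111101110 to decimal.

Sum of powers of 2 for each 1-bit:
2^1 + 2^2 + 2^3 + 2^5 + 2^6 + 2^7 + 2^8 + 2^10 + 2^11
= 2 + 4 + 8 + 32 + 64 + 128 + 256 + 1024 + 2048
= 3566



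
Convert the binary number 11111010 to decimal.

Sum of powers of 2 for each 1-bit:
2^1 + 2^3 + 2^4 + 2^5 + 2^6 + 2^7
= 2 + 8 + 16 + 32 + 64 + 128
= 250



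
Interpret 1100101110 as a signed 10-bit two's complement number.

Binary: 1100101110
Sign bit: 1 (negative)
Invert: 0011010001
Add 1:  0011010010
Magnitude: 0011010010 = 128 + 64 + 16 + 2 = 210
Value: -210



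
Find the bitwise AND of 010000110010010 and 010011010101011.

AND: 1 only when both bits are 1
  010000110010010
& 010011010101011
-----------------
  010000010000010
Decimal: 8594 & 9899 = 8322



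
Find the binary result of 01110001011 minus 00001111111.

Method 1 - Direct subtraction (column by column from the right: bit − bit − borrow-in; if negative, add 2 and borrow 1 from the next column):
borrow: 00011111000
        01110001011
-       00001111111
-------------------
        01100001100

Method 2 - Add two's complement:
Two's complement of 00001111111: invert → 11110000000, add 1 → 11110000001
  01110001011
+ 11110000001
-------------
 101100001100  (end carry out of the top bit = 1)
Discarding the end carry: 01100001100
Decimal check:
  01110001011 = 512 + 256 + 128 + 8 + 2 + 1 = 907
  00001111111 = 64 + 32 + 16 + 8 + 4 + 2 + 1 = 127
  907 - 127 = 780, and 01100001100 = 512 + 256 + 8 + 4 = 780 ✓



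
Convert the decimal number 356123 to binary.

Using repeated division by 2:
356123 ÷ 2 = 178061 remainder 1
178061 ÷ 2 = 89030 remainder 1
89030 ÷ 2 = 44515 remainder 0
44515 ÷ 2 = 22257 remainder 1
22257 ÷ 2 = 11128 remainder 1
11128 ÷ 2 = 5564 remainder 0
5564 ÷ 2 = 2782 remainder 0
2782 ÷ 2 = 1391 remainder 0
1391 ÷ 2 = 695 remainder 1
695 ÷ 2 = 347 remainder 1
347 ÷ 2 = 173 remainder 1
173 ÷ 2 = 86 remainder 1
86 ÷ 2 = 43 remainder 0
43 ÷ 2 = 21 remainder 1
21 ÷ 2 = 10 remainder 1
10 ÷ 2 = 5 remainder 0
5 ÷ 2 = 2 remainder 1
2 ÷ 2 = 1 remainder 0
1 ÷ 2 = 0 remainder 1
Reading remainders bottom to top: 1010110111100011011



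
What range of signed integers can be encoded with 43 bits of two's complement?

For 43-bit two's complement:
Minimum: -2^42 = -4398046511104
Maximum: 2^42 - 1 = 4398046511103



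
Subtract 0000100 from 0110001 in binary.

Method 1 - Direct subtraction (column by column from the right: bit − bit − borrow-in; if negative, add 2 and borrow 1 from the next column):
borrow: 0011000
        0110001
-       0000100
---------------
        0101101

Method 2 - Add two's complement:
Two's complement of 0000100: invert → 1111011, add 1 → 1111100
  0110001
+ 1111100
---------
 10101101  (end carry out of the top bit = 1)
Discarding the end carry: 0101101
Decimal check:
  0110001 = 32 + 16 + 1 = 49
  0000100 = 4
  49 - 4 = 45, and 0101101 = 32 + 8 + 4 + 1 = 45 ✓



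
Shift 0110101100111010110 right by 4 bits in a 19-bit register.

Original: 0110101100111010110 (decimal 219606)
Shift right by 4 positions
Drop the 4 low bits; fill with zeros on the left
Result: 0000011010110011101 (decimal 13725)
Equivalent: 219606 >> 4 = 219606 ÷ 2^4 = 13725



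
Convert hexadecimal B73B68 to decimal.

Expand by place value (powers of 16):
Digit values: B = 11
B73B68 = 11 × 16^5 + 7 × 16^4 + 3 × 16^3 + 11 × 16^2 + 6 × 16^1 + 8 × 16^0
= 11 × 1048576 + 7 × 65536 + 3 × 4096 + 11 × 256 + 6 × 16 + 8 × 1
= 11534336 + 458752 + 12288 + 2816 + 96 + 8
= 12008296



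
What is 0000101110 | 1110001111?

OR: 1 when either bit is 1
  0000101110
| 1110001111
------------
  1110101111
Decimal: 46 | 911 = 943



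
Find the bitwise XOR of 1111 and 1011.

XOR: 1 when bits differ
  1111
^ 1011
------
  0100
Decimal: 15 ^ 11 = 4



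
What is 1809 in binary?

Using repeated division by 2:
1809 ÷ 2 = 904 remainder 1
904 ÷ 2 = 452 remainder 0
452 ÷ 2 = 226 remainder 0
226 ÷ 2 = 113 remainder 0
113 ÷ 2 = 56 remainder 1
56 ÷ 2 = 28 remainder 0
28 ÷ 2 = 14 remainder 0
14 ÷ 2 = 7 remainder 0
7 ÷ 2 = 3 remainder 1
3 ÷ 2 = 1 remainder 1
1 ÷ 2 = 0 remainder 1
Reading remainders bottom to top: 11100010001



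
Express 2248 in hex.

Using repeated division by 16 (digits 10–15 are A–F):
2248 ÷ 16 = 140 remainder 8
140 ÷ 16 = 8 remainder 12 (C)
8 ÷ 16 = 0 remainder 8
Reading remainders bottom to top: 8C8



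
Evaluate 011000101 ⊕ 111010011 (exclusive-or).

XOR: 1 when bits differ
  011000101
^ 111010011
-----------
  100010110
Decimal: 197 ^ 467 = 278



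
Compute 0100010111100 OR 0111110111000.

OR: 1 when either bit is 1
  0100010111100
| 0111110111000
---------------
  0111110111100
Decimal: 2236 | 4024 = 4028



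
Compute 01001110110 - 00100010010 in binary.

Method 1 - Direct subtraction (column by column from the right: bit − bit − borrow-in; if negative, add 2 and borrow 1 from the next column):
borrow: 01000000000
        01001110110
-       00100010010
-------------------
        00101100100

Method 2 - Add two's complement:
Two's complement of 00100010010: invert → 11011101101, add 1 → 11011101110
  01001110110
+ 11011101110
-------------
 100101100100  (end carry out of the top bit = 1)
Discarding the end carry: 00101100100
Decimal check:
  01001110110 = 512 + 64 + 32 + 16 + 4 + 2 = 630
  00100010010 = 256 + 16 + 2 = 274
  630 - 274 = 356, and 00101100100 = 256 + 64 + 32 + 4 = 356 ✓



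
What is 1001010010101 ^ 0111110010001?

XOR: 1 when bits differ
  1001010010101
^ 0111110010001
---------------
  1110100000100
Decimal: 4757 ^ 3985 = 7428



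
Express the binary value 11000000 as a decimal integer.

Sum of powers of 2 for each 1-bit:
2^6 + 2^7
= 64 + 128
= 192



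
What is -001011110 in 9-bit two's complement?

Original: 001011110
Step 1 - Invert all bits: 110100001
Step 2 - Add 1: 110100010
Verification: 001011110 + 110100010 = 1000000000; discarding the end carry (carry out of the top bit) leaves the 9-bit value 000000000, as required for x + (-x)



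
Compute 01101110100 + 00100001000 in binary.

Add column by column from the right: bit + bit + carry-in; write the sum mod 2, carry 1 when the sum is 2 or 3.
carry:  11000000000
        01101110100
+       00100001000
-------------------
       010001111100
(the carry out of the leftmost column, 0, becomes the leading bit)
Decimal check:
  01101110100 = 512 + 256 + 64 + 32 + 16 + 4 = 884
  00100001000 = 256 + 8 = 264
  884 + 264 = 1148, and 010001111100 = 1024 + 64 + 32 + 16 + 8 + 4 = 1148 ✓



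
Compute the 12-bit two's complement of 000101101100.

Original: 000101101100
Step 1 - Invert all bits: 111010010011
Step 2 - Add 1: 111010010100
Verification: 000101101100 + 111010010100 = 1000000000000; discarding the end carry (carry out of the top bit) leaves the 12-bit value 000000000000, as required for x + (-x)



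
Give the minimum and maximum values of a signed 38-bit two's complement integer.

For 38-bit two's complement:
Minimum: -2^37 = -137438953472
Maximum: 2^37 - 1 = 137438953471



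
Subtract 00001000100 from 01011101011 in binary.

Method 1 - Direct subtraction (column by column from the right: bit − bit − borrow-in; if negative, add 2 and borrow 1 from the next column):
borrow: 00000001000
        01011101011
-       00001000100
-------------------
        01010100111

Method 2 - Add two's complement:
Two's complement of 00001000100: invert → 11110111011, add 1 → 11110111100
  01011101011
+ 11110111100
-------------
 101010100111  (end carry out of the top bit = 1)
Discarding the end carry: 01010100111
Decimal check:
  01011101011 = 512 + 128 + 64 + 32 + 8 + 2 + 1 = 747
  00001000100 = 64 + 4 = 68
  747 - 68 = 679, and 01010100111 = 512 + 128 + 32 + 4 + 2 + 1 = 679 ✓



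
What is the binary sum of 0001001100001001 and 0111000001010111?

Add column by column from the right: bit + bit + carry-in; write the sum mod 2, carry 1 when the sum is 2 or 3.
carry:  1110000000111110
        0001001100001001
+       0111000001010111
------------------------
       01000001101100000
(the carry out of the leftmost column, 0, becomes the leading bit)
Decimal check:
  0001001100001001 = 4096 + 512 + 256 + 8 + 1 = 4873
  0111000001010111 = 16384 + 8192 + 4096 + 64 + 16 + 4 + 2 + 1 = 28759
  4873 + 28759 = 33632, and 01000001101100000 = 32768 + 512 + 256 + 64 + 32 = 33632 ✓



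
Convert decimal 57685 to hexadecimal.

Using repeated division by 16 (digits 10–15 are A–F):
57685 ÷ 16 = 3605 remainder 5
3605 ÷ 16 = 225 remainder 5
225 ÷ 16 = 14 remainder 1
14 ÷ 16 = 0 remainder 14 (E)
Reading remainders bottom to top: E155



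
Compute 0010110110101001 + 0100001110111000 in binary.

Add column by column from the right: bit + bit + carry-in; write the sum mod 2, carry 1 when the sum is 2 or 3.
carry:  0001111101110000
        0010110110101001
+       0100001110111000
------------------------
       00111000101100001
(the carry out of the leftmost column, 0, becomes the leading bit)
Decimal check:
  0010110110101001 = 8192 + 2048 + 1024 + 256 + 128 + 32 + 8 + 1 = 11689
  0100001110111000 = 16384 + 512 + 256 + 128 + 32 + 16 + 8 = 17336
  11689 + 17336 = 29025, and 00111000101100001 = 16384 + 8192 + 4096 + 256 + 64 + 32 + 1 = 29025 ✓



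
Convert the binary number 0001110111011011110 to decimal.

Sum of powers of 2 for each 1-bit:
2^1 + 2^2 + 2^3 + 2^4 + 2^6 + 2^7 + 2^9 + 2^10 + 2^11 + 2^13 + 2^14 + 2^15
= 2 + 4 + 8 + 16 + 64 + 128 + 512 + 1024 + 2048 + 8192 + 16384 + 32768
= 61150



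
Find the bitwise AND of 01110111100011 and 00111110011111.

AND: 1 only when both bits are 1
  01110111100011
& 00111110011111
----------------
  00110110000011
Decimal: 7651 & 3999 = 3459



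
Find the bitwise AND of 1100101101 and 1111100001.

AND: 1 only when both bits are 1
  1100101101
& 1111100001
------------
  1100100001
Decimal: 813 & 993 = 801



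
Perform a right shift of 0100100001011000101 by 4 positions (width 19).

Original: 0100100001011000101 (decimal 148165)
Shift right by 4 positions
Drop the 4 low bits; fill with zeros on the left
Result: 0000010010000101100 (decimal 9260)
Equivalent: 148165 >> 4 = 148165 ÷ 2^4 = 9260



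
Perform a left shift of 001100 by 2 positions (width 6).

Original: 001100 (decimal 12)
Shift left by 2 positions
Append 2 zeros on the right
Result: 110000 (decimal 48)
Equivalent: 12 << 2 = 12 × 2^2 = 48



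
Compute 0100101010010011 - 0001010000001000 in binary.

Method 1 - Direct subtraction (column by column from the right: bit − bit − borrow-in; if negative, add 2 and borrow 1 from the next column):
borrow: 0110100000010000
        0100101010010011
-       0001010000001000
------------------------
        0011011010001011

Method 2 - Add two's complement:
Two's complement of 0001010000001000: invert → 1110101111110111, add 1 → 1110101111111000
  0100101010010011
+ 1110101111111000
------------------
 10011011010001011  (end carry out of the top bit = 1)
Discarding the end carry: 0011011010001011
Decimal check:
  0100101010010011 = 16384 + 2048 + 512 + 128 + 16 + 2 + 1 = 19091
  0001010000001000 = 4096 + 1024 + 8 = 5128
  19091 - 5128 = 13963, and 0011011010001011 = 8192 + 4096 + 1024 + 512 + 128 + 8 + 2 + 1 = 13963 ✓



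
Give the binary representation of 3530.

Using repeated division by 2:
3530 ÷ 2 = 1765 remainder 0
1765 ÷ 2 = 882 remainder 1
882 ÷ 2 = 441 remainder 0
441 ÷ 2 = 220 remainder 1
220 ÷ 2 = 110 remainder 0
110 ÷ 2 = 55 remainder 0
55 ÷ 2 = 27 remainder 1
27 ÷ 2 = 13 remainder 1
13 ÷ 2 = 6 remainder 1
6 ÷ 2 = 3 remainder 0
3 ÷ 2 = 1 remainder 1
1 ÷ 2 = 0 remainder 1
Reading remainders bottom to top: 110111001010



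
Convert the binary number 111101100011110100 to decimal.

Sum of powers of 2 for each 1-bit:
2^2 + 2^4 + 2^5 + 2^6 + 2^7 + 2^11 + 2^12 + 2^14 + 2^15 + 2^16 + 2^17
= 4 + 16 + 32 + 64 + 128 + 2048 + 4096 + 16384 + 32768 + 65536 + 131072
= 252148



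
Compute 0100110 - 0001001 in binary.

Method 1 - Direct subtraction (column by column from the right: bit − bit − borrow-in; if negative, add 2 and borrow 1 from the next column):
borrow: 0110010
        0100110
-       0001001
---------------
        0011101

Method 2 - Add two's complement:
Two's complement of 0001001: invert → 1110110, add 1 → 1110111
  0100110
+ 1110111
---------
 10011101  (end carry out of the top bit = 1)
Discarding the end carry: 0011101
Decimal check:
  0100110 = 32 + 4 + 2 = 38
  0001001 = 8 + 1 = 9
  38 - 9 = 29, and 0011101 = 16 + 8 + 4 + 1 = 29 ✓



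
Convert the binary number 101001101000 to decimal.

Sum of powers of 2 for each 1-bit:
2^3 + 2^5 + 2^6 + 2^9 + 2^11
= 8 + 32 + 64 + 512 + 2048
= 2664



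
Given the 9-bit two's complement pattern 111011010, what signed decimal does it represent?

Binary: 111011010
Sign bit: 1 (negative)
Invert: 000100101
Add 1:  000100110
Magnitude: 000100110 = 32 + 4 + 2 = 38
Value: -38



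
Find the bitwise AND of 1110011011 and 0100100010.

AND: 1 only when both bits are 1
  1110011011
& 0100100010
------------
  0100000010
Decimal: 923 & 290 = 258



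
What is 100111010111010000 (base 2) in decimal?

Sum of powers of 2 for each 1-bit:
2^4 + 2^6 + 2^7 + 2^8 + 2^10 + 2^12 + 2^13 + 2^14 + 2^17
= 16 + 64 + 128 + 256 + 1024 + 4096 + 8192 + 16384 + 131072
= 161232



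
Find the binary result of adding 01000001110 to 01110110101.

Add column by column from the right: bit + bit + carry-in; write the sum mod 2, carry 1 when the sum is 2 or 3.
carry:  10001111000
        01000001110
+       01110110101
-------------------
       010111000011
(the carry out of the leftmost column, 0, becomes the leading bit)
Decimal check:
  01000001110 = 512 + 8 + 4 + 2 = 526
  01110110101 = 512 + 256 + 128 + 32 + 16 + 4 + 1 = 949
  526 + 949 = 1475, and 010111000011 = 1024 + 256 + 128 + 64 + 2 + 1 = 1475 ✓



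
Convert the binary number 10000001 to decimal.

Sum of powers of 2 for each 1-bit:
2^0 + 2^7
= 1 + 128
= 129



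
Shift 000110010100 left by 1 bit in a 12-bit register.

Original: 000110010100 (decimal 404)
Shift left by 1 position
Append 1 zero on the right
Result: 001100101000 (decimal 808)
Equivalent: 404 << 1 = 404 × 2^1 = 808



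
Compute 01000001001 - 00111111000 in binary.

Method 1 - Direct subtraction (column by column from the right: bit − bit − borrow-in; if negative, add 2 and borrow 1 from the next column):
borrow: 01111100000
        01000001001
-       00111111000
-------------------
        00000010001

Method 2 - Add two's complement:
Two's complement of 00111111000: invert → 11000000111, add 1 → 11000001000
  01000001001
+ 11000001000
-------------
 100000010001  (end carry out of the top bit = 1)
Discarding the end carry: 00000010001
Decimal check:
  01000001001 = 512 + 8 + 1 = 521
  00111111000 = 256 + 128 + 64 + 32 + 16 + 8 = 504
  521 - 504 = 17, and 00000010001 = 16 + 1 = 17 ✓



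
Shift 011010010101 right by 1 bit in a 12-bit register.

Original: 011010010101 (decimal 1685)
Shift right by 1 position
Drop the 1 low bit; fill with zero on the left
Result: 001101001010 (decimal 842)
Equivalent: 1685 >> 1 = 1685 ÷ 2^1 = 842



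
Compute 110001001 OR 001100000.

OR: 1 when either bit is 1
  110001001
| 001100000
-----------
  111101001
Decimal: 393 | 96 = 489



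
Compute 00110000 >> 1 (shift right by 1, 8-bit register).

Original: 00110000 (decimal 48)
Shift right by 1 position
Drop the 1 low bit; fill with zero on the left
Result: 00011000 (decimal 24)
Equivalent: 48 >> 1 = 48 ÷ 2^1 = 24



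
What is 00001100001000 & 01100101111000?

AND: 1 only when both bits are 1
  00001100001000
& 01100101111000
----------------
  00000100001000
Decimal: 776 & 6520 = 264



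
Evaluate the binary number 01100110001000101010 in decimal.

Sum of powers of 2 for each 1-bit:
2^1 + 2^3 + 2^5 + 2^9 + 2^13 + 2^14 + 2^17 + 2^18
= 2 + 8 + 32 + 512 + 8192 + 16384 + 131072 + 262144
= 418346



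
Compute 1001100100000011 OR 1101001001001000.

OR: 1 when either bit is 1
  1001100100000011
| 1101001001001000
------------------
  1101101101001011
Decimal: 39171 | 53832 = 56139



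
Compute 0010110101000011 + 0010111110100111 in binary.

Add column by column from the right: bit + bit + carry-in; write the sum mod 2, carry 1 when the sum is 2 or 3.
carry:  0101111000001110
        0010110101000011
+       0010111110100111
------------------------
       00101110011101010
(the carry out of the leftmost column, 0, becomes the leading bit)
Decimal check:
  0010110101000011 = 8192 + 2048 + 1024 + 256 + 64 + 2 + 1 = 11587
  0010111110100111 = 8192 + 2048 + 1024 + 512 + 256 + 128 + 32 + 4 + 2 + 1 = 12199
  11587 + 12199 = 23786, and 00101110011101010 = 16384 + 4096 + 2048 + 1024 + 128 + 64 + 32 + 8 + 2 = 23786 ✓



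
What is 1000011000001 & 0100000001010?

AND: 1 only when both bits are 1
  1000011000001
& 0100000001010
---------------
  0000000000000
Decimal: 4289 & 2058 = 0



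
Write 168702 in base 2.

Using repeated division by 2:
168702 ÷ 2 = 84351 remainder 0
84351 ÷ 2 = 42175 remainder 1
42175 ÷ 2 = 21087 remainder 1
21087 ÷ 2 = 10543 remainder 1
10543 ÷ 2 = 5271 remainder 1
5271 ÷ 2 = 2635 remainder 1
2635 ÷ 2 = 1317 remainder 1
1317 ÷ 2 = 658 remainder 1
658 ÷ 2 = 329 remainder 0
329 ÷ 2 = 164 remainder 1
164 ÷ 2 = 82 remainder 0
82 ÷ 2 = 41 remainder 0
41 ÷ 2 = 20 remainder 1
20 ÷ 2 = 10 remainder 0
10 ÷ 2 = 5 remainder 0
5 ÷ 2 = 2 remainder 1
2 ÷ 2 = 1 remainder 0
1 ÷ 2 = 0 remainder 1
Reading remainders bottom to top: 101001001011111110



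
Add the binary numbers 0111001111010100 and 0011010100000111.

Add column by column from the right: bit + bit + carry-in; write the sum mod 2, carry 1 when the sum is 2 or 3.
carry:  1110111000001000
        0111001111010100
+       0011010100000111
------------------------
       01010100011011011
(the carry out of the leftmost column, 0, becomes the leading bit)
Decimal check:
  0111001111010100 = 16384 + 8192 + 4096 + 512 + 256 + 128 + 64 + 16 + 4 = 29652
  0011010100000111 = 8192 + 4096 + 1024 + 256 + 4 + 2 + 1 = 13575
  29652 + 13575 = 43227, and 01010100011011011 = 32768 + 8192 + 2048 + 128 + 64 + 16 + 8 + 2 + 1 = 43227 ✓



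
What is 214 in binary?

Using repeated division by 2:
214 ÷ 2 = 107 remainder 0
107 ÷ 2 = 53 remainder 1
53 ÷ 2 = 26 remainder 1
26 ÷ 2 = 13 remainder 0
13 ÷ 2 = 6 remainder 1
6 ÷ 2 = 3 remainder 0
3 ÷ 2 = 1 remainder 1
1 ÷ 2 = 0 remainder 1
Reading remainders bottom to top: 11010110



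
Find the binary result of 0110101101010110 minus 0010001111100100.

Method 1 - Direct subtraction (column by column from the right: bit − bit − borrow-in; if negative, add 2 and borrow 1 from the next column):
borrow: 0000111111000000
        0110101101010110
-       0010001111100100
------------------------
        0100011101110010

Method 2 - Add two's complement:
Two's complement of 0010001111100100: invert → 1101110000011011, add 1 → 1101110000011100
  0110101101010110
+ 1101110000011100
------------------
 10100011101110010  (end carry out of the top bit = 1)
Discarding the end carry: 0100011101110010
Decimal check:
  0110101101010110 = 16384 + 8192 + 2048 + 512 + 256 + 64 + 16 + 4 + 2 = 27478
  0010001111100100 = 8192 + 512 + 256 + 128 + 64 + 32 + 4 = 9188
  27478 - 9188 = 18290, and 0100011101110010 = 16384 + 1024 + 512 + 256 + 64 + 32 + 16 + 2 = 18290 ✓

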